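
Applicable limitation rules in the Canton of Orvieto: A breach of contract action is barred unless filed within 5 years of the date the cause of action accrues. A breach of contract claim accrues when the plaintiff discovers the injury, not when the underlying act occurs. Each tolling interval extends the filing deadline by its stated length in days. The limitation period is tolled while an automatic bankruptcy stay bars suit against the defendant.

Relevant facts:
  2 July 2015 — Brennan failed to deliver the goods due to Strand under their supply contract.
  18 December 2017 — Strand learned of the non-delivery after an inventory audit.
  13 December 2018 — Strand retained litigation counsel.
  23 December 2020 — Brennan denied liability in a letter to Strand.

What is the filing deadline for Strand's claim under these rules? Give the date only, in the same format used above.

Accrual is tied to discovery, so the period began on 18 December 2017 rather than on 2 July 2015 when the act occurred.
Adding the 5 years base period to 18 December 2017 gives a deadline of 18 December 2022, before any tolling.
None of the other events listed affects the running of the period under the stated rules.

18 December 2022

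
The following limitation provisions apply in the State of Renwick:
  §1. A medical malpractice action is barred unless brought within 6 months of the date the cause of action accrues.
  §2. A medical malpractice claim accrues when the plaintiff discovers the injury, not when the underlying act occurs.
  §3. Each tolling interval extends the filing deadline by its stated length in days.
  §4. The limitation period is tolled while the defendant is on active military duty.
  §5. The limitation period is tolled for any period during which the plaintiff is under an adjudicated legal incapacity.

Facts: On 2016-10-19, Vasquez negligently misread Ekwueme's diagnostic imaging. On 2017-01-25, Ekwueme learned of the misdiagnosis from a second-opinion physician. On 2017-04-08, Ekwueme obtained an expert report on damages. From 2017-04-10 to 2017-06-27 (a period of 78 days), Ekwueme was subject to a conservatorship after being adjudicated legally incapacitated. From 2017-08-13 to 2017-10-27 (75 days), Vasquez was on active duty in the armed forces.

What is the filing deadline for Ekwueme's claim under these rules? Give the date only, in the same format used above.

The claim did not accrue until Ekwueme discovered the injury on 2017-01-25; the 2016-10-19 act date does not start the clock under the stated rule.
Adding the 6 months base period to 2017-01-25 gives a deadline of 2017-07-25, before any tolling.
The plaintiff's legal incapacity from 2017-04-10 to 2017-06-27 tolled the period for 78 days, extending the deadline to 2017-10-11.
The period was tolled for 75 days by the defendant's active military service (2017-08-13 to 2017-10-27), pushing the deadline to 2017-12-25.
None of the other events listed affects the running of the period under the stated rules.

2017-12-25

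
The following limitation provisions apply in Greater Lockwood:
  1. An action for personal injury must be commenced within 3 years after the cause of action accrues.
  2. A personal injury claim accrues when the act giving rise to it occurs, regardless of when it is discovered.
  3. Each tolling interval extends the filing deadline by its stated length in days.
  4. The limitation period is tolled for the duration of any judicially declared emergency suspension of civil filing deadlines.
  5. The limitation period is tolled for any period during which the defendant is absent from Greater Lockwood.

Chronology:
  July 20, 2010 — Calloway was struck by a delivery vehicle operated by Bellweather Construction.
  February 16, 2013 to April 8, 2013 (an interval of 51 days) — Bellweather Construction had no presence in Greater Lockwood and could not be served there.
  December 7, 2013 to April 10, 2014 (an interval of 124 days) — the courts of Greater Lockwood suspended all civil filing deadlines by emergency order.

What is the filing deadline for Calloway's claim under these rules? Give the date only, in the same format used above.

September 9, 2013

The limitation period began to run on July 20, 2010.
3 years from July 20, 2010 is July 20, 2013.
The period was tolled for 51 days by the defendant's absence from the jurisdiction (February 16, 2013 to April 8, 2013), pushing the deadline to September 9, 2013.
The emergency suspension of filing deadlines from December 7, 2013 to April 10, 2014 began after the period had already run on September 9, 2013, so it has no tolling effect.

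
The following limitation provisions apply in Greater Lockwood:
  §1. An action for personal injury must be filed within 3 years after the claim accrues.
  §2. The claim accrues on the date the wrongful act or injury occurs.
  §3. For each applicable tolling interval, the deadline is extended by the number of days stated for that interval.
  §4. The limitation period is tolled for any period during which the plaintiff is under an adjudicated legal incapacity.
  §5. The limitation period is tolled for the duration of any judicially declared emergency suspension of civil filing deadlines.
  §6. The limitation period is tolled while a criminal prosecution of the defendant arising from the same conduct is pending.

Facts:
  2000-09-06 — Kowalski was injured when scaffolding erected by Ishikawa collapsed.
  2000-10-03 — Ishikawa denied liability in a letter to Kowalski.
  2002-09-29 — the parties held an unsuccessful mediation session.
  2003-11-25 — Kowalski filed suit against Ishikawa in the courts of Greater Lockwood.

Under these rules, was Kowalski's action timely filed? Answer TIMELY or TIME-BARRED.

TIME-BARRED

The claim accrued on 2000-09-06, when the wrongful act occurred.
Adding the 3 years base period to 2000-09-06 gives a deadline of 2003-09-06, before any tolling.
The other events in the timeline have no effect on the limitation period under the stated rules.
The 2003-11-25 filing falls after the 2003-09-06 deadline; the claim is time-barred.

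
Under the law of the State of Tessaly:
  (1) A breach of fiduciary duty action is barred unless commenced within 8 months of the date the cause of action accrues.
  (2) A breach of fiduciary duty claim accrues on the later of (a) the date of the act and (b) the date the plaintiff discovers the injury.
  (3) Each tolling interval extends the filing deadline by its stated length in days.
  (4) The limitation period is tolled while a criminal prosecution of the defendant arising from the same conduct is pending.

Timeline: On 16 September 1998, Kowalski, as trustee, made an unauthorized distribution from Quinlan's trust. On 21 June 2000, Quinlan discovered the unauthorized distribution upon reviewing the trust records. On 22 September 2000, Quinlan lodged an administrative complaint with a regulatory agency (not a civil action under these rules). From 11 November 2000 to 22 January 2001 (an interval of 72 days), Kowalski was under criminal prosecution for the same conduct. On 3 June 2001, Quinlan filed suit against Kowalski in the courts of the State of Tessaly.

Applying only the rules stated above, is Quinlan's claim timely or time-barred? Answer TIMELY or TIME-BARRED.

TIME-BARRED

Taking the later of the act (16 September 1998) and discovery (21 June 2000), the claim accrued on 21 June 2000.
Adding the 8 months base period to 21 June 2000 gives a deadline of 21 February 2001, before any tolling.
The pending criminal prosecution from 11 November 2000 to 22 January 2001 tolled the period for 72 days, extending the deadline to 4 May 2001.
Nothing else in the chronology tolls or restarts the period.
The 3 June 2001 filing falls after the 4 May 2001 deadline; the claim is time-barred.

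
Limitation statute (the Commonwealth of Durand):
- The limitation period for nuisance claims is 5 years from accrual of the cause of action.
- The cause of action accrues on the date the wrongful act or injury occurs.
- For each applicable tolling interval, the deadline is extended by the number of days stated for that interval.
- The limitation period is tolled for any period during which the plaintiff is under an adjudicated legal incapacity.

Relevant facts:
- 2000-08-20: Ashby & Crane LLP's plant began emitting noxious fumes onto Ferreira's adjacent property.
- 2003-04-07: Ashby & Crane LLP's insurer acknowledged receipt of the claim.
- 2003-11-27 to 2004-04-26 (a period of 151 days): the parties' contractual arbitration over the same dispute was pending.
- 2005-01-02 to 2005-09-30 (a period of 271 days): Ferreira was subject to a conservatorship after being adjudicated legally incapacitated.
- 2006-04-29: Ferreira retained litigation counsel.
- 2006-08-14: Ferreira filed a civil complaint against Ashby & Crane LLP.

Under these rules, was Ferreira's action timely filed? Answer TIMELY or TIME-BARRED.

The claim accrued on 2000-08-20, when the wrongful act occurred.
The untolled deadline — 5 years after 2000-08-20 — is 2005-08-20.
The plaintiff's legal incapacity from 2005-01-02 to 2005-09-30 tolled the period for 271 days, extending the deadline to 2006-05-18.
The pending related arbitration from 2003-11-27 to 2004-04-26 does not toll the period, because no stated rule makes a pending arbitration a tolling event.
The other events in the timeline have no effect on the limitation period under the stated rules.
The 2006-08-14 filing falls after the 2006-05-18 deadline; the claim is time-barred.

TIME-BARRED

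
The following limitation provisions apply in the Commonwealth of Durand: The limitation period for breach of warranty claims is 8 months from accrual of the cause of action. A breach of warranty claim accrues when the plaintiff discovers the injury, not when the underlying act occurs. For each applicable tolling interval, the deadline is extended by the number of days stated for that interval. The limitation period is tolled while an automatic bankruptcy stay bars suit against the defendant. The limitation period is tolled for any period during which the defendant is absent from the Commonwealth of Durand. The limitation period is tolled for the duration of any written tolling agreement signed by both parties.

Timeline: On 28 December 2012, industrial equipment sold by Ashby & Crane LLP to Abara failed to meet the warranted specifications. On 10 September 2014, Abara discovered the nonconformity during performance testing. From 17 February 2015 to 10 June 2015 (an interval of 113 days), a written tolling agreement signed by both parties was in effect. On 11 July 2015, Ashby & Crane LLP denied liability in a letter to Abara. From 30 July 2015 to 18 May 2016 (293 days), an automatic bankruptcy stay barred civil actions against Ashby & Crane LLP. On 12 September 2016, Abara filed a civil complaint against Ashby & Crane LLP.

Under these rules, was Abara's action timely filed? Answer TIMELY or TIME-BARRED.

TIME-BARRED

Accrual is tied to discovery, so the period began on 10 September 2014 rather than on 28 December 2012 when the act occurred.
8 months from 10 September 2014 is 10 May 2015.
The written tolling agreement from 17 February 2015 to 10 June 2015 tolled the period for 113 days, extending the deadline to 31 August 2015.
Because the automatic bankruptcy stay ran from 30 July 2015 to 18 May 2016, the deadline is extended by 293 days to 19 June 2016.
The other events in the timeline have no effect on the limitation period under the stated rules.
The 12 September 2016 filing falls after the 19 June 2016 deadline; the claim is time-barred.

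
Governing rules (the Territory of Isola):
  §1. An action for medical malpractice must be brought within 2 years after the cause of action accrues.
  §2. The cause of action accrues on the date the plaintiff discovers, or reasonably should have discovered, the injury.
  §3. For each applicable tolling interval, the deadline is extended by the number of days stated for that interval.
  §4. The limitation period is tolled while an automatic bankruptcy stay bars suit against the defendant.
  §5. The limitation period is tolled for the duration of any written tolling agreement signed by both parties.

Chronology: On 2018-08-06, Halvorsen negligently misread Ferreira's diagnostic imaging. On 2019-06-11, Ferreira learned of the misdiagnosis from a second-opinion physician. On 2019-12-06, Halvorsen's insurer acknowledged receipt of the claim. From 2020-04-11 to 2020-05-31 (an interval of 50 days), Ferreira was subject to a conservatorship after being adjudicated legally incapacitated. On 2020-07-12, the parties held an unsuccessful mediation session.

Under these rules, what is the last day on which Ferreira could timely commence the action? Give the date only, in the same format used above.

The claim did not accrue until Ferreira discovered the injury on 2019-06-11; the 2018-08-06 act date does not start the clock under the stated rule.
2 years from 2019-06-11 is 2021-06-11.
No stated provision tolls the period for the plaintiff's incapacity, so the interval from 2020-04-11 to 2020-05-31 has no effect on the deadline.
The other events in the timeline have no effect on the limitation period under the stated rules.

2021-06-11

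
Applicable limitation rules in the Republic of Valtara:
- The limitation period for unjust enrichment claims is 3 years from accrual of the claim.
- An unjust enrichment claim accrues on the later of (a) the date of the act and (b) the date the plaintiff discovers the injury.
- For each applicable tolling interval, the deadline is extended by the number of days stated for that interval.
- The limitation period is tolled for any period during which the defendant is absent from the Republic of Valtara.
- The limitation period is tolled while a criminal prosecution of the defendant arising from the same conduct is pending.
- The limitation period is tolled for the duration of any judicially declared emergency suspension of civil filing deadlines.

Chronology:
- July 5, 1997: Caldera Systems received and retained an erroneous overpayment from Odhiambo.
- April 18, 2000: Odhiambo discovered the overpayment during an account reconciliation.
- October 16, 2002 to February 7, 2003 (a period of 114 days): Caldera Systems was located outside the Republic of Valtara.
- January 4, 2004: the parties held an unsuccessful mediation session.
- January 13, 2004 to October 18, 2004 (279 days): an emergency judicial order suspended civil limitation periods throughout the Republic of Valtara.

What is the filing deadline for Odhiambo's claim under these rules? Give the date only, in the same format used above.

The claim accrued on April 18, 2000 — the later of the July 5, 1997 act and the April 18, 2000 discovery.
Adding the 3 years base period to April 18, 2000 gives a deadline of April 18, 2003, before any tolling.
Because the defendant's absence from the jurisdiction ran from October 16, 2002 to February 7, 2003, the deadline is extended by 114 days to August 10, 2003.
The emergency suspension of filing deadlines from January 13, 2004 to October 18, 2004 began after the period had already run on August 10, 2003, so it has no tolling effect.
Nothing else in the chronology tolls or restarts the period.

August 10, 2003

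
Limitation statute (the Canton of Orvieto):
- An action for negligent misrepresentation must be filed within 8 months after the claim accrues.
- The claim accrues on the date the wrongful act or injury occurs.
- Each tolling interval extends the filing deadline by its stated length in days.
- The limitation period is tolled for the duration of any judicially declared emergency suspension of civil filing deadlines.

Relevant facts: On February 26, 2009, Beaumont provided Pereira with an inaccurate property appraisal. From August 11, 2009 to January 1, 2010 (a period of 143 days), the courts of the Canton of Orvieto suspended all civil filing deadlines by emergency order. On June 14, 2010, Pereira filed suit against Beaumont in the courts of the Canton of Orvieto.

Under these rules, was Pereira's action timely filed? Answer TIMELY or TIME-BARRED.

TIME-BARRED

The claim accrued on February 26, 2009, the date of the act.
8 months from February 26, 2009 is October 26, 2009.
Because the emergency suspension of filing deadlines ran from August 11, 2009 to January 1, 2010, the deadline is extended by 143 days to March 18, 2010.
The June 14, 2010 filing falls after the March 18, 2010 deadline; the claim is time-barred.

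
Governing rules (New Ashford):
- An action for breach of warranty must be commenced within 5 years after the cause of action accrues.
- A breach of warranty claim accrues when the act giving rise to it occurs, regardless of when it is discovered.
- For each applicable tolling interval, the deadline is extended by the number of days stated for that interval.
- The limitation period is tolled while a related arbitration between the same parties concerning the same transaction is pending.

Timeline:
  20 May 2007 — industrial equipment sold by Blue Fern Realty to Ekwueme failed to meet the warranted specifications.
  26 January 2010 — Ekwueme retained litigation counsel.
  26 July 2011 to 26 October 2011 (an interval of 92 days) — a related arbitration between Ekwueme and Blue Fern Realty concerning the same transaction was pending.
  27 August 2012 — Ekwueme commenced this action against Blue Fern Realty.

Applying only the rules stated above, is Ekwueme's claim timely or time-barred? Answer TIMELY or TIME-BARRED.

TIME-BARRED

The limitation period began to run on 20 May 2007.
The untolled deadline — 5 years after 20 May 2007 — is 20 May 2012.
Because the pending related arbitration ran from 26 July 2011 to 26 October 2011, the deadline is extended by 92 days to 20 August 2012.
None of the other events listed affects the running of the period under the stated rules.
The 27 August 2012 filing falls after the 20 August 2012 deadline; the claim is time-barred.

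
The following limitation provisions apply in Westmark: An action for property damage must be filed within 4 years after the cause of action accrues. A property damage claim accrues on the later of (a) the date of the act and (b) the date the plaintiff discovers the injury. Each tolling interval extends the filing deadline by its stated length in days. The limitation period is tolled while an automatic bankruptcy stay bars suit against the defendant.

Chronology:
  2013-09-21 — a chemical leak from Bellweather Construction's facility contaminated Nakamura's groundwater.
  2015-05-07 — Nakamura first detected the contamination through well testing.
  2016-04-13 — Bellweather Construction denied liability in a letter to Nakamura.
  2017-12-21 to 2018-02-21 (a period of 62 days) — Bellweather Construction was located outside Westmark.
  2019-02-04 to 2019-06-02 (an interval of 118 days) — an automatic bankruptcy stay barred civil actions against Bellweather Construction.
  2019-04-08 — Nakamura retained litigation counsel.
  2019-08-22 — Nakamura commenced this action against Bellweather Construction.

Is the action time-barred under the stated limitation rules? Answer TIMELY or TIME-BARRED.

TIMELY

The claim accrued on 2015-05-07 — the later of the 2013-09-21 act and the 2015-05-07 discovery.
Adding the 4 years base period to 2015-05-07 gives a deadline of 2019-05-07, before any tolling.
Because the automatic bankruptcy stay ran from 2019-02-04 to 2019-06-02, the deadline is extended by 118 days to 2019-09-02.
The defendant's absence from the jurisdiction from 2017-12-21 to 2018-02-21 does not toll the period, because no stated rule makes the defendant's absence a tolling event.
None of the other events listed affects the running of the period under the stated rules.
Filing on 2019-08-22 beat the 2019-09-02 deadline — the action is timely.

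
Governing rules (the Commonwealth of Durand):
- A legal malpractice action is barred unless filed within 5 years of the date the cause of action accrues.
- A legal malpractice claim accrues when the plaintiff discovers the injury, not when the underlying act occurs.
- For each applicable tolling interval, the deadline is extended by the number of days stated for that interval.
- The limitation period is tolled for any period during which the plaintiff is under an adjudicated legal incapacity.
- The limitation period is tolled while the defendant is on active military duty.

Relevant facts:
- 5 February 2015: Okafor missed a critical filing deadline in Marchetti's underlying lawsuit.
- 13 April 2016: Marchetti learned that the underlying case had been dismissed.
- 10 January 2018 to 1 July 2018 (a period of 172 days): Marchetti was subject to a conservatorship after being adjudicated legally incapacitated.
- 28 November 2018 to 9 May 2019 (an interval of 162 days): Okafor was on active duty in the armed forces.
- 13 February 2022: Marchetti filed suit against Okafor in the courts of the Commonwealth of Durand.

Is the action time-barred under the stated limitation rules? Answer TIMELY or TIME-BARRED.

TIMELY

Accrual is tied to discovery, so the period began on 13 April 2016 rather than on 5 February 2015 when the act occurred.
5 years from 13 April 2016 is 13 April 2021.
The period was tolled for 172 days by the plaintiff's legal incapacity (10 January 2018 to 1 July 2018), pushing the deadline to 2 October 2021.
The period was tolled for 162 days by the defendant's active military service (28 November 2018 to 9 May 2019), pushing the deadline to 13 March 2022.
Marchetti filed on 13 February 2022, before the 13 March 2022 deadline, so the action is timely.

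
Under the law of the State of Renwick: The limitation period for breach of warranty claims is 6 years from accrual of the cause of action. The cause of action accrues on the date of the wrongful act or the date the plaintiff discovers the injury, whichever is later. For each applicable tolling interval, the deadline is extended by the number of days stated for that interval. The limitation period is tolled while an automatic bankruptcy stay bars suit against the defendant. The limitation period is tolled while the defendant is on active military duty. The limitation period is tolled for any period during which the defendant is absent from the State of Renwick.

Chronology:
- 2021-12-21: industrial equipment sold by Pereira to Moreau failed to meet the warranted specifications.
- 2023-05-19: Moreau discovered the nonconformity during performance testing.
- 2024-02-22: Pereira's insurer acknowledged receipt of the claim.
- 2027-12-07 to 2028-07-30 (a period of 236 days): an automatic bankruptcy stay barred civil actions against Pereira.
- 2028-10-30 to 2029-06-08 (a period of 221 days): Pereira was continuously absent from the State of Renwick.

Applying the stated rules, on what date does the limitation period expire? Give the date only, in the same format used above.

2030-08-19

Taking the later of the act (2021-12-21) and discovery (2023-05-19), the claim accrued on 2023-05-19.
Adding the 6 years base period to 2023-05-19 gives a deadline of 2029-05-19, before any tolling.
Because the automatic bankruptcy stay ran from 2027-12-07 to 2028-07-30, the deadline is extended by 236 days to 2030-01-10.
The defendant's absence from the jurisdiction from 2028-10-30 to 2029-06-08 tolled the period for 221 days, extending the deadline to 2030-08-19.
None of the other events listed affects the running of the period under the stated rules.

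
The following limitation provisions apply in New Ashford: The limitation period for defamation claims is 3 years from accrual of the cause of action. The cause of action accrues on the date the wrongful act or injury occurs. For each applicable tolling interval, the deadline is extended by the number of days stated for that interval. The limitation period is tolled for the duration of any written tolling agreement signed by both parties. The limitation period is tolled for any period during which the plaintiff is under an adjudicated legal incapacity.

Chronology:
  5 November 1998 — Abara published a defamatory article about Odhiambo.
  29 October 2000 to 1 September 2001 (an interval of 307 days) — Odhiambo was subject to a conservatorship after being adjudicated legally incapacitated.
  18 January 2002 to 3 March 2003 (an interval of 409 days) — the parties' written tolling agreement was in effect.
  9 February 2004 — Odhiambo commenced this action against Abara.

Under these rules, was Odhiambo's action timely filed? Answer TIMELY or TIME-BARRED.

The cause of action accrued on 5 November 1998, the date of the act.
The untolled deadline — 3 years after 5 November 1998 — is 5 November 2001.
The period was tolled for 307 days by the plaintiff's legal incapacity (29 October 2000 to 1 September 2001), pushing the deadline to 8 September 2002.
Because the written tolling agreement ran from 18 January 2002 to 3 March 2003, the deadline is extended by 409 days to 22 October 2003.
Filing on 9 February 2004 missed the 22 October 2003 deadline — the action is time-barred.

TIME-BARRED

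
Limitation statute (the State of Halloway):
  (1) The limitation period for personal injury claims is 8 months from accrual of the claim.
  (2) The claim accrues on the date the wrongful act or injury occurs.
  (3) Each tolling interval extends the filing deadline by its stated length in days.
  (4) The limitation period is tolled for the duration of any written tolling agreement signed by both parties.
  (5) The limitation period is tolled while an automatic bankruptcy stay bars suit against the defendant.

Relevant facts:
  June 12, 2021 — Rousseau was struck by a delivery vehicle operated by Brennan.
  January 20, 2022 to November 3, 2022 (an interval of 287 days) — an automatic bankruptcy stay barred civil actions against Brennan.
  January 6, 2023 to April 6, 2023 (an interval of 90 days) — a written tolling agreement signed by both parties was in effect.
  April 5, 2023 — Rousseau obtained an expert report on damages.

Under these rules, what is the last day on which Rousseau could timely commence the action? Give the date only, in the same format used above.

November 26, 2022

The claim accrued on June 12, 2021, when the wrongful act occurred.
Adding the 8 months base period to June 12, 2021 gives a deadline of February 12, 2022, before any tolling.
Because the automatic bankruptcy stay ran from January 20, 2022 to November 3, 2022, the deadline is extended by 287 days to November 26, 2022.
The written tolling agreement starting January 6, 2023 came too late — the period had run on November 26, 2022 — and so does not extend the deadline.
None of the other events listed affects the running of the period under the stated rules.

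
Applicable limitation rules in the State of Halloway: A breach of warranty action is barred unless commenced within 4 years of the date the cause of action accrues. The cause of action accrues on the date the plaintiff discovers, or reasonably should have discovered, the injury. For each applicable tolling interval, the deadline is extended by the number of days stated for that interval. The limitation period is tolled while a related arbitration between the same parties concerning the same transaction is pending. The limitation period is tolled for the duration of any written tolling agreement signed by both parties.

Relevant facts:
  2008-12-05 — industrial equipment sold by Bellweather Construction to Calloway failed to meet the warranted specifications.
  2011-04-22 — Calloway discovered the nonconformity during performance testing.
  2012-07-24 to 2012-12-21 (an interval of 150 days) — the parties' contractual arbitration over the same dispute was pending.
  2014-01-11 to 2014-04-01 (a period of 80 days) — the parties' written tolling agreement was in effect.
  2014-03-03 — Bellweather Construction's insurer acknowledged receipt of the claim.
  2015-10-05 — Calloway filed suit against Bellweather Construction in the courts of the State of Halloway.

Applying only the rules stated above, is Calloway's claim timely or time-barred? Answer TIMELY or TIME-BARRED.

The claim did not accrue until Calloway discovered the injury on 2011-04-22; the 2008-12-05 act date does not start the clock under the stated rule.
4 years from 2011-04-22 is 2015-04-22.
Because the pending related arbitration ran from 2012-07-24 to 2012-12-21, the deadline is extended by 150 days to 2015-09-19.
The written tolling agreement from 2014-01-11 to 2014-04-01 tolled the period for 80 days, extending the deadline to 2015-12-08.
Nothing else in the chronology tolls or restarts the period.
Calloway filed on 2015-10-05, before the 2015-12-08 deadline, so the action is timely.

TIMELY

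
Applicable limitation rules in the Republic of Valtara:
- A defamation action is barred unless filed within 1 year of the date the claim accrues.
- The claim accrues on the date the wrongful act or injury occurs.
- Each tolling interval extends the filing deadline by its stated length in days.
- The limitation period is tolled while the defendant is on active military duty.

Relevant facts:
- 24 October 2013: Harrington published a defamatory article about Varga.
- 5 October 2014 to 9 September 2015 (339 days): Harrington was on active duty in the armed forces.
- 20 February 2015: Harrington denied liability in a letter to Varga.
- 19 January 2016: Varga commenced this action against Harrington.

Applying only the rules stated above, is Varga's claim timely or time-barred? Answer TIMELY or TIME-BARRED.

The claim accrued on 24 October 2013, the date of the act.
1 year from 24 October 2013 is 24 October 2014.
Because the defendant's active military service ran from 5 October 2014 to 9 September 2015, the deadline is extended by 339 days to 28 September 2015.
Nothing else in the chronology tolls or restarts the period.
Varga filed on 19 January 2016, after the 28 September 2015 deadline, so the action is time-barred.

TIME-BARRED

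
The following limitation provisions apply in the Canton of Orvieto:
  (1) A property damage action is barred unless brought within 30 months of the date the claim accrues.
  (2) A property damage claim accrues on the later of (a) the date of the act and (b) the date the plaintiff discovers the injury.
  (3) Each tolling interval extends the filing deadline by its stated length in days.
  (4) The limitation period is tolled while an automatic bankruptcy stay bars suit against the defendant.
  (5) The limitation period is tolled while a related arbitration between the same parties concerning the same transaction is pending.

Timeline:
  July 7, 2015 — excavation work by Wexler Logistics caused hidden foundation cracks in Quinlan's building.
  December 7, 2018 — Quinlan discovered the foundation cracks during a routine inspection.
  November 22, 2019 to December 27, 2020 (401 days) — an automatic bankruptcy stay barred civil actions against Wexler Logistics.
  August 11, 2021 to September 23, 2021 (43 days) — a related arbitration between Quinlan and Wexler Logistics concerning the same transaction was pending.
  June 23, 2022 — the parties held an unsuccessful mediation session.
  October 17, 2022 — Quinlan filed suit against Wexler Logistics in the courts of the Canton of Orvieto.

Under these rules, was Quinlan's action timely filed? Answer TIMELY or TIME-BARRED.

Because discovery on December 7, 2018 post-dates the July 7, 2015 act, accrual under the later-of rule falls on December 7, 2018.
30 months from December 7, 2018 is June 7, 2021.
Because the automatic bankruptcy stay ran from November 22, 2019 to December 27, 2020, the deadline is extended by 401 days to July 13, 2022.
Because the pending related arbitration ran from August 11, 2021 to September 23, 2021, the deadline is extended by 43 days to August 25, 2022.
The other events in the timeline have no effect on the limitation period under the stated rules.
Quinlan filed on October 17, 2022, after the August 25, 2022 deadline, so the action is time-barred.

TIME-BARRED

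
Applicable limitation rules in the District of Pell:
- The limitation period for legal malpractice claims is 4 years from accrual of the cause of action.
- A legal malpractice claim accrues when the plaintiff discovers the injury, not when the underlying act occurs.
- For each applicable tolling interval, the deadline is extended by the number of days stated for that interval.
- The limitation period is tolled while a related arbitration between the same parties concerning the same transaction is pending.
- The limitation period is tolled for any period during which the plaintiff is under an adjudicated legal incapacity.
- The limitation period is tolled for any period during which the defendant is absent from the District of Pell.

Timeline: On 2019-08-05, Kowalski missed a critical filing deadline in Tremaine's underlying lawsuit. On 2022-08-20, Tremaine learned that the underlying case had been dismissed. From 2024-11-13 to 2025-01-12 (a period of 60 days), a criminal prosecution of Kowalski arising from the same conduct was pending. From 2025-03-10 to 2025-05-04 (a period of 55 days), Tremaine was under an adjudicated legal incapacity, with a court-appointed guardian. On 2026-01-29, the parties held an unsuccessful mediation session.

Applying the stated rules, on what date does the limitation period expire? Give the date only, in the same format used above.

The claim did not accrue until Tremaine discovered the injury on 2022-08-20; the 2019-08-05 act date does not start the clock under the stated rule.
Adding the 4 years base period to 2022-08-20 gives a deadline of 2026-08-20, before any tolling.
The plaintiff's legal incapacity from 2025-03-10 to 2025-05-04 tolled the period for 55 days, extending the deadline to 2026-10-14.
Although a criminal prosecution ran from 2024-11-13 to 2025-01-12, the stated rules do not make that a tolling event, so it is disregarded.
None of the other events listed affects the running of the period under the stated rules.

2026-10-14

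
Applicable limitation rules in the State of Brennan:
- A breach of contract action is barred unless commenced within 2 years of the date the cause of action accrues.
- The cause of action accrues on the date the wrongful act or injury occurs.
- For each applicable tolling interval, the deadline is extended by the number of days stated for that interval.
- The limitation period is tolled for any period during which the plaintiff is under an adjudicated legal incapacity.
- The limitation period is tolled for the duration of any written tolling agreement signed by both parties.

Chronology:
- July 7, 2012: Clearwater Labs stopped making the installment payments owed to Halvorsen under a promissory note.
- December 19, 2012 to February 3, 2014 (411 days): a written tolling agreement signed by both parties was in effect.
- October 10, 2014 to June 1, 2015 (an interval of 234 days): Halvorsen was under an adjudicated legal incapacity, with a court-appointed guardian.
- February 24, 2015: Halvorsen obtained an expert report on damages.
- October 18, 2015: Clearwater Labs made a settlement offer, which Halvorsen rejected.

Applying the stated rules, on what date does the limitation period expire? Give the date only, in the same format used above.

The limitation period began to run on July 7, 2012.
Adding the 2 years base period to July 7, 2012 gives a deadline of July 7, 2014, before any tolling.
The period was tolled for 411 days by the written tolling agreement (December 19, 2012 to February 3, 2014), pushing the deadline to August 22, 2015.
Because the plaintiff's legal incapacity ran from October 10, 2014 to June 1, 2015, the deadline is extended by 234 days to April 12, 2016.
Nothing else in the chronology tolls or restarts the period.

April 12, 2016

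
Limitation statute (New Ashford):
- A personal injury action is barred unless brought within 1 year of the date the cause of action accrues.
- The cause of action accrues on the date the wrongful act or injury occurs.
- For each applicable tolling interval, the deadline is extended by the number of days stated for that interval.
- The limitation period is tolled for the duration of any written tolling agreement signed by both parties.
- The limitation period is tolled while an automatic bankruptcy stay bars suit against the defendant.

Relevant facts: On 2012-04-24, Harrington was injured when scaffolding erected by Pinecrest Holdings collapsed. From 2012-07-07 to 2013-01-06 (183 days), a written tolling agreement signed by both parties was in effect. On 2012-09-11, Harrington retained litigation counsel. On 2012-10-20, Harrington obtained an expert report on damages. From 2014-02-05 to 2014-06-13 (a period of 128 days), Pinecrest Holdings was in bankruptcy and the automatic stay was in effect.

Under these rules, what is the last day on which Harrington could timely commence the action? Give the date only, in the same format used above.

The limitation period began to run on 2012-04-24.
1 year from 2012-04-24 is 2013-04-24.
The written tolling agreement from 2012-07-07 to 2013-01-06 tolled the period for 183 days, extending the deadline to 2013-10-24.
The automatic bankruptcy stay from 2014-02-05 to 2014-06-13 began after the period had already run on 2013-10-24, so it has no tolling effect.
The other events in the timeline have no effect on the limitation period under the stated rules.

2013-10-24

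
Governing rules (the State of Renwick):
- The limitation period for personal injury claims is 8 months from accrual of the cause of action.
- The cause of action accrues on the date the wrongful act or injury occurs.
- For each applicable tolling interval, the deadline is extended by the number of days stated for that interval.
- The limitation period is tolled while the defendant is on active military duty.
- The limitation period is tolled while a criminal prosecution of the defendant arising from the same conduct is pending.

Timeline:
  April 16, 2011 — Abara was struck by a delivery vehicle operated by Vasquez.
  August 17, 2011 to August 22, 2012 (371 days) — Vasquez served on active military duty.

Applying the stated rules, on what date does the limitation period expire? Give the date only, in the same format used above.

December 21, 2012

The limitation period began to run on April 16, 2011.
The untolled deadline — 8 months after April 16, 2011 — is December 16, 2011.
Because the defendant's active military service ran from August 17, 2011 to August 22, 2012, the deadline is extended by 371 days to December 21, 2012.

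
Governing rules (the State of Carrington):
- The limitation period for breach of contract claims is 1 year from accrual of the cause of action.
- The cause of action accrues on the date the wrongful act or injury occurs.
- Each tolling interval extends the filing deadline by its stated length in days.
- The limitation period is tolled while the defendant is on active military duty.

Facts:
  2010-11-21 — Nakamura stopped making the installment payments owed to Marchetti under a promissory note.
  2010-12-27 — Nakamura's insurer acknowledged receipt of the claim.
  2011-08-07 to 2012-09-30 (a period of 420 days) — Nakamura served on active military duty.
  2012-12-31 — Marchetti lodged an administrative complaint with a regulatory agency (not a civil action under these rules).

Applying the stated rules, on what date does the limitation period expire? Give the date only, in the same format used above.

The cause of action accrued on 2010-11-21, the date of the act.
The untolled deadline — 1 year after 2010-11-21 — is 2011-11-21.
The period was tolled for 420 days by the defendant's active military service (2011-08-07 to 2012-09-30), pushing the deadline to 2013-01-14.
Nothing else in the chronology tolls or restarts the period.

2013-01-14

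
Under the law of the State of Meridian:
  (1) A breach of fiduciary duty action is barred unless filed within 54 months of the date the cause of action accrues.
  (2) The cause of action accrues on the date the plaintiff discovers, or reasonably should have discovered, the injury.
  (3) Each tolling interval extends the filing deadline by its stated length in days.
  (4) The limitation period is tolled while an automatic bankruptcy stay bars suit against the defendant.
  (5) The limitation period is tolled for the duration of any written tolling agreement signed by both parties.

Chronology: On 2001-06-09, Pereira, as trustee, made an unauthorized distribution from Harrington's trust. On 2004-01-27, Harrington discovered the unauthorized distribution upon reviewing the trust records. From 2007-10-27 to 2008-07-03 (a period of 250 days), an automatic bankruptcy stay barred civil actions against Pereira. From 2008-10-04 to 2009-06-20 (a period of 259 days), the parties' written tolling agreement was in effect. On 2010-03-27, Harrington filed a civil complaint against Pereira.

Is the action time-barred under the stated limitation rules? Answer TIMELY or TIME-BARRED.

TIME-BARRED

The claim did not accrue until Harrington discovered the injury on 2004-01-27; the 2001-06-09 act date does not start the clock under the stated rule.
54 months from 2004-01-27 is 2008-07-27.
The automatic bankruptcy stay from 2007-10-27 to 2008-07-03 tolled the period for 250 days, extending the deadline to 2009-04-03.
The written tolling agreement from 2008-10-04 to 2009-06-20 tolled the period for 259 days, extending the deadline to 2009-12-18.
Filing on 2010-03-27 missed the 2009-12-18 deadline — the action is time-barred.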